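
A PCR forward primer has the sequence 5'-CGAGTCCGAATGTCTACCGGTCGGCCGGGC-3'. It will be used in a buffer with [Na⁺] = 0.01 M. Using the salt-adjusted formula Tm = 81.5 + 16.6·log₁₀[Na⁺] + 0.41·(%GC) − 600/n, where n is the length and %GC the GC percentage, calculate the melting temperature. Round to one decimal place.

Length n = 30. A=4, G=11, T=5, C=10
G+C = 21, so %GC = 21/30 × 100 = 70%
Salt term: 16.6 × (-2) = -33.2
GC term: 0.41 × 70 = 28.7; length term: −600/30 = −20
Tm = 81.5 + (-33.2) + 28.7 − 20 = 57 → 57.0°C

57.0°C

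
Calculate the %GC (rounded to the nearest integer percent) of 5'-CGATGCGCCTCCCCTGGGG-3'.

79%

T=3, A=1, C=8, G=7
G+C = 7 + 8 = 15 out of 19 bases
%GC = 15/19 × 100 = 78.95% ≈ 79%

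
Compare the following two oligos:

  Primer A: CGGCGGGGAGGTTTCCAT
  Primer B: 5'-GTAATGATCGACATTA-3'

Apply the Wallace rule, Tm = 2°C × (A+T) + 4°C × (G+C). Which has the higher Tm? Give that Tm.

Primer A, 60°C

Primer A: A+T=6, G+C=12 → Tm = 2(6)+4(12) = 60°C
Primer B: A+T=11, G+C=5 → Tm = 2(11)+4(5) = 42°C
60°C vs 42°C → primer A is higher.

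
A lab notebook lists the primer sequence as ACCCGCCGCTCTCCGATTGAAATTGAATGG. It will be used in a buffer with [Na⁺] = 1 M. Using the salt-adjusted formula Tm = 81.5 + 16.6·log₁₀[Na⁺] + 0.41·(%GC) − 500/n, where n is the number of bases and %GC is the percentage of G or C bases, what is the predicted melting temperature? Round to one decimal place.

Length n = 30. G=7, T=7, A=7, C=9
G+C = 16, so %GC = 16/30 × 100 = 53.333%
Salt term: 16.6 × (0) = 0
GC term: 0.41 × 53.333 = 21.867; length term: −500/30 = −16.667
Tm = 81.5 + (0) + 21.867 − 16.667 = 86.7 → 86.7°C

86.7°C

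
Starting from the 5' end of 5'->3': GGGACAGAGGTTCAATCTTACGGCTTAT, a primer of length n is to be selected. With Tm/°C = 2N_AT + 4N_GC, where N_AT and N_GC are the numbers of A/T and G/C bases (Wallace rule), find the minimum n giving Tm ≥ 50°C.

n = 17

First 16 bases: GGGACAGAGGTTCAAT → Tm = 48°C (< 50°C)
First 17 bases: GGGACAGAGGTTCAATC → Tm = 52°C (≥ 50°C)
Each additional base adds 2°C (A/T) or 4°C (G/C), so Tm is non-decreasing in n; n = 17 is the first length to reach 50°C.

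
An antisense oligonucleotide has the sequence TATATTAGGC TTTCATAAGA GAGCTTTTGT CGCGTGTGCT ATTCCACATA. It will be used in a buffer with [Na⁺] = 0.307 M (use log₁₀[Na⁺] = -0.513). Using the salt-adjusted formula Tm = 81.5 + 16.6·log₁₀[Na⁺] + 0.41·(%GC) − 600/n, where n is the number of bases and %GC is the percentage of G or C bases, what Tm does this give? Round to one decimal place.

76.6°C

Length n = 50. C=9, T=19, G=10, A=12
G+C = 19, so %GC = 19/50 × 100 = 38%
Salt term: 16.6 × (-0.513) = -8.516
GC term: 0.41 × 38 = 15.58; length term: −600/50 = −12
Tm = 81.5 + (-8.516) + 15.58 − 12 = 76.564 → 76.6°C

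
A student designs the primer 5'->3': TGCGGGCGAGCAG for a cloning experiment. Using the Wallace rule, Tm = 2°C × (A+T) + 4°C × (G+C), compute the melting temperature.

46°C

Scanning the sequence gives T=1, G=7, A=2, C=3.
AT pairs contribute 3, GC pairs contribute 10.
Tm = 2(3) + 4(10) = 6 + 40 = 46°C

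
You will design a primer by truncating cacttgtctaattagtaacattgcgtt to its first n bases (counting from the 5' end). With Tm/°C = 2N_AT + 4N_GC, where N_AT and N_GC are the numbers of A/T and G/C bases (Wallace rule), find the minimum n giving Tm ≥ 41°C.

First 15 bases: CACTTGTCTAATTAG → Tm = 40°C (< 41°C)
First 16 bases: CACTTGTCTAATTAGT → Tm = 42°C (≥ 41°C)
Each additional base adds 2°C (A/T) or 4°C (G/C), so Tm is non-decreasing in n; n = 16 is the first length to reach 41°C.

n = 16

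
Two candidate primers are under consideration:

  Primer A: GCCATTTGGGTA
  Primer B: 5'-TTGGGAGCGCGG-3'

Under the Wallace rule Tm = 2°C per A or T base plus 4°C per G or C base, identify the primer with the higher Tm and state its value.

Primer A: A+T=6, G+C=6 → Tm = 2(6)+4(6) = 36°C
Primer B: A+T=3, G+C=9 → Tm = 2(3)+4(9) = 42°C
36°C vs 42°C → primer B is higher.

Primer B, 42°C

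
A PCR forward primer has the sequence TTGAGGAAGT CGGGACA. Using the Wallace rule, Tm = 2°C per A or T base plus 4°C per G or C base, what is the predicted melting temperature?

Counting bases: G=7, A=5, T=3, C=2
AT pairs contribute 8, GC pairs contribute 9.
Tm = 2(8) + 4(9) = 16 + 36 = 52°C

52°C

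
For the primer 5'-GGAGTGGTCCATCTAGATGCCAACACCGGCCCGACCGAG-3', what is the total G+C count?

25

Counting bases: A=9, C=13, T=5, G=12
Total G or C: 12 + 13 = 25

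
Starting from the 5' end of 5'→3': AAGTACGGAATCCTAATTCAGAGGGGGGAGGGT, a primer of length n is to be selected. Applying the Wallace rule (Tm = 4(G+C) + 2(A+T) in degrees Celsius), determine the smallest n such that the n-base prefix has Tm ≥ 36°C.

First 12 bases: AAGTACGGAATC → Tm = 34°C (< 36°C)
First 13 bases: AAGTACGGAATCC → Tm = 38°C (≥ 36°C)
Since every base adds ≥2°C, Tm only increases with n, so the threshold is first crossed at n = 13.

n = 13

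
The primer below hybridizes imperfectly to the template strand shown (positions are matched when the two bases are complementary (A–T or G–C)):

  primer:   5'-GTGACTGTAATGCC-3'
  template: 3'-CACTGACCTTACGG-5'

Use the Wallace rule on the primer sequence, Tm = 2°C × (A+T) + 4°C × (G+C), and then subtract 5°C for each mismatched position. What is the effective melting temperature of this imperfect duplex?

Primer base counts: A=3, T=4, G=4, C=3 → A+T=7, G+C=7
Perfect-match Tm = 2(7) + 4(7) = 14 + 28 = 42°C
Mismatches (positions where the bases are not complementary): 1 (at position 8)
Effective Tm = 42 − 1×5 = 42 − 5 = 37°C

37°C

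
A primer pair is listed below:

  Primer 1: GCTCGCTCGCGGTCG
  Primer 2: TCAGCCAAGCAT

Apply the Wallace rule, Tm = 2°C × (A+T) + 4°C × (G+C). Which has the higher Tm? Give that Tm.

Primer 1: A+T=3, G+C=12 → Tm = 2(3)+4(12) = 54°C
Primer 2: A+T=6, G+C=6 → Tm = 2(6)+4(6) = 36°C
54°C vs 36°C → primer 1 is higher.

Primer 1, 54°C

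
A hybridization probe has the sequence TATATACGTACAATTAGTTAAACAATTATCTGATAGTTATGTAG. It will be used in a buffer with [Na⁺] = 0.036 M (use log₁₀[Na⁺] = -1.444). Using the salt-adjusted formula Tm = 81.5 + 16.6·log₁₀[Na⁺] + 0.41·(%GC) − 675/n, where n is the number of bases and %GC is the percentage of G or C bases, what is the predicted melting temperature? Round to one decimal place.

Length n = 44. T=17, G=6, C=4, A=17
G+C = 10, so %GC = 10/44 × 100 = 22.727%
Salt term: 16.6 × (-1.444) = -23.97
GC term: 0.41 × 22.727 = 9.318; length term: −675/44 = −15.341
Tm = 81.5 + (-23.97) + 9.318 − 15.341 = 51.507 → 51.5°C

51.5°C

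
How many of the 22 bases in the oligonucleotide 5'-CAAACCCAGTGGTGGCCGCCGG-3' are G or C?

Counting bases: C=8, A=4, G=8, T=2
G+C = 8 + 8 = 16

16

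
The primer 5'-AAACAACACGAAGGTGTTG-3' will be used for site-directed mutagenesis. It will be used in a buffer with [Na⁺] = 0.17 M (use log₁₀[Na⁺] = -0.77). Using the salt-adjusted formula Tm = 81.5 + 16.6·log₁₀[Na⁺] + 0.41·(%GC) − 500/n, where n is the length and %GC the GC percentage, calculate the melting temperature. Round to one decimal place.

Length n = 19. Scanning the sequence gives T=3, C=3, A=8, G=5.
G+C = 8, so %GC = 8/19 × 100 = 42.105%
Salt term: 16.6 × (-0.77) = -12.782
GC term: 0.41 × 42.105 = 17.263; length term: −500/19 = −26.316
Tm = 81.5 + (-12.782) + 17.263 − 26.316 = 59.665 → 59.7°C

59.7°C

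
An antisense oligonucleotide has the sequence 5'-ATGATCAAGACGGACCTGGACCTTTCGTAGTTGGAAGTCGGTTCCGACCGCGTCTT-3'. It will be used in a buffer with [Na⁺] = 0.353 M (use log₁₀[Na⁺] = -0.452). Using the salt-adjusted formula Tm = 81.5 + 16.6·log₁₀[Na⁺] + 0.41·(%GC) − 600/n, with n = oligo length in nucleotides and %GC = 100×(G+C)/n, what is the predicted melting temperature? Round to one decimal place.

Length n = 56. Counting bases: C=14, T=15, A=11, G=16
G+C = 30, so %GC = 30/56 × 100 = 53.571%
Salt term: 16.6 × (-0.452) = -7.503
GC term: 0.41 × 53.571 = 21.964; length term: −600/56 = −10.714
Tm = 81.5 + (-7.503) + 21.964 − 10.714 = 85.247 → 85.2°C

85.2°C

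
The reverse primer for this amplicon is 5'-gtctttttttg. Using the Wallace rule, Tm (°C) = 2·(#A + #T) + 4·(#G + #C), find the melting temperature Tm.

C=1, T=8, A=0, G=2
So N_AT = 8 and N_GC = 3.
Tm = 4·3 + 2·8 = 12 + 16 = 28°C

28°C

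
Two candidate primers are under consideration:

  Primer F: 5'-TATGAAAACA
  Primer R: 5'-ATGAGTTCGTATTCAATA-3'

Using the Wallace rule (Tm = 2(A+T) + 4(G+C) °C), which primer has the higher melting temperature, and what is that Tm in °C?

Primer F: A+T=8, G+C=2 → Tm = 2(8)+4(2) = 24°C
Primer R: A+T=13, G+C=5 → Tm = 2(13)+4(5) = 46°C
24°C vs 46°C → primer R is higher.

Primer R, 46°C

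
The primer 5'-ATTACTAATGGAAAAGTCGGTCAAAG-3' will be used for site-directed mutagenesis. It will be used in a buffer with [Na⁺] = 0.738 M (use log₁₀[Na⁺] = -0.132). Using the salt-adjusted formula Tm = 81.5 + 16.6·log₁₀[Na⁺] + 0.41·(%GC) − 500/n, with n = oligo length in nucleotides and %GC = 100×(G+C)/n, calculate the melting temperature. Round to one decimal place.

74.3°C

Length n = 26. Counting bases: G=6, T=6, C=3, A=11
G+C = 9, so %GC = 9/26 × 100 = 34.615%
Salt term: 16.6 × (-0.132) = -2.191
GC term: 0.41 × 34.615 = 14.192; length term: −500/26 = −19.231
Tm = 81.5 + (-2.191) + 14.192 − 19.231 = 74.27 → 74.3°C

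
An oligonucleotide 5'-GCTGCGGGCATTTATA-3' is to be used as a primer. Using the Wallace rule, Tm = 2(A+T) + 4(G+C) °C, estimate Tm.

48°C

Counting bases: A=3, C=3, G=5, T=5
A+T = 8, G+C = 8
Tm = 2×8 + 4×8 = 48°C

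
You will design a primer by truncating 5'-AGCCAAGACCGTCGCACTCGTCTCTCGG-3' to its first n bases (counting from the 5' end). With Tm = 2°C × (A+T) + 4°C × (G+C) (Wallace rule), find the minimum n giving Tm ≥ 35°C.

n = 11

First 10 bases: AGCCAAGACC → Tm = 32°C (< 35°C)
First 11 bases: AGCCAAGACCG → Tm = 36°C (≥ 35°C)
Since every base adds ≥2°C, Tm only increases with n, so the threshold is first crossed at n = 11.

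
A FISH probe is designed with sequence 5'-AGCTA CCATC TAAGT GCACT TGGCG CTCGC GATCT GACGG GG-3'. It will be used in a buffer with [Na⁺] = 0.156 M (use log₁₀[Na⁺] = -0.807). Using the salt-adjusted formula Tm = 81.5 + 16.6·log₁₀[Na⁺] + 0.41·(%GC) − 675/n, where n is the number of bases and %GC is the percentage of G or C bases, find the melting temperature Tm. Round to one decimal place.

Length n = 42. Base counts: C=12, G=13, T=9, A=8
G+C = 25, so %GC = 25/42 × 100 = 59.524%
Salt term: 16.6 × (-0.807) = -13.396
GC term: 0.41 × 59.524 = 24.405; length term: −675/42 = −16.071
Tm = 81.5 + (-13.396) + 24.405 − 16.071 = 76.438 → 76.4°C

76.4°C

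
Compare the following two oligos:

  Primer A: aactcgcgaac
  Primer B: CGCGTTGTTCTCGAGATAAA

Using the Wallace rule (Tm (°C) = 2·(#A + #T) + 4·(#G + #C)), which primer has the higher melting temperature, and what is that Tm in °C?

Primer A: A+T=5, G+C=6 → Tm = 2(5)+4(6) = 34°C
Primer B: A+T=11, G+C=9 → Tm = 2(11)+4(9) = 58°C
34°C vs 58°C → primer B is higher.

Primer B, 58°C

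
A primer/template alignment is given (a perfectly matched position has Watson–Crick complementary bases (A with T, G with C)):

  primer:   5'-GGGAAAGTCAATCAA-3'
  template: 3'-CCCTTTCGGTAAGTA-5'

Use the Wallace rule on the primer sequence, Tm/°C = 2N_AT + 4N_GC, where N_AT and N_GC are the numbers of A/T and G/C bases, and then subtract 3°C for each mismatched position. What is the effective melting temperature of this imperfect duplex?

Primer base counts: A=7, T=2, G=4, C=2 → A+T=9, G+C=6
Perfect-match Tm = 2(9) + 4(6) = 18 + 24 = 42°C
Mismatches (positions where the bases are not complementary): 3 (at positions 8, 11, 15)
Effective Tm = 42 − 3×3 = 42 − 9 = 33°C

33°C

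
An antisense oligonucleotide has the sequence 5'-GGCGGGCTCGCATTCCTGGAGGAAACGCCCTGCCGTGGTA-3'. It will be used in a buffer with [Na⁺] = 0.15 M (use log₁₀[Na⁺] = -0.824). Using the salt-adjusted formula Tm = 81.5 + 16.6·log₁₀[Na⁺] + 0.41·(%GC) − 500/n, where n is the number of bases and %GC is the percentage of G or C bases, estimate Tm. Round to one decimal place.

83.0°C

Length n = 40. Scanning the sequence gives T=7, A=6, G=15, C=12.
G+C = 27, so %GC = 27/40 × 100 = 67.5%
Salt term: 16.6 × (-0.824) = -13.678
GC term: 0.41 × 67.5 = 27.675; length term: −500/40 = −12.5
Tm = 81.5 + (-13.678) + 27.675 − 12.5 = 82.997 → 83.0°C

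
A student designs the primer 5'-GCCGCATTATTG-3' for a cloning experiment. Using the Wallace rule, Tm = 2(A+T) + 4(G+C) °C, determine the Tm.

36°C

Counting bases: A=2, G=3, T=4, C=3
So N_AT = 6 and N_GC = 6.
Tm = 2(6) + 4(6) = 12 + 24 = 36°C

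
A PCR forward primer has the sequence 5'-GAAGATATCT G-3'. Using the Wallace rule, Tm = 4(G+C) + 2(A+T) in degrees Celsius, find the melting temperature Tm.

C=1, T=3, A=4, G=3
AT pairs contribute 7, GC pairs contribute 4.
Tm = 2(7) + 4(4) = 14 + 16 = 30°C

30°C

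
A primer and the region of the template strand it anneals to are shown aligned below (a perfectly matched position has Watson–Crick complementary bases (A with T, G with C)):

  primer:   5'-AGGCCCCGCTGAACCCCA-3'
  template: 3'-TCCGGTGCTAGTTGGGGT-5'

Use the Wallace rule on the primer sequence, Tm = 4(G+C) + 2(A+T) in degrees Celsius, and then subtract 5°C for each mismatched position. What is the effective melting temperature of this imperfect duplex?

47°C

Primer base counts: A=4, T=1, G=4, C=9 → A+T=5, G+C=13
Perfect-match Tm = 2(5) + 4(13) = 10 + 52 = 62°C
Mismatches (positions where the bases are not complementary): 3 (at positions 6, 9, 11)
Effective Tm = 62 − 3×5 = 62 − 15 = 47°C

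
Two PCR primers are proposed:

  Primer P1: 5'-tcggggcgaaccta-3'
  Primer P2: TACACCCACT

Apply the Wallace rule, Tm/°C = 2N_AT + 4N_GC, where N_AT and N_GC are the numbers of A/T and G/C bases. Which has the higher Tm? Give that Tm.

Primer P1, 46°C

Primer P1: A+T=5, G+C=9 → Tm = 2(5)+4(9) = 46°C
Primer P2: A+T=5, G+C=5 → Tm = 2(5)+4(5) = 30°C
46°C vs 30°C → primer P1 is higher.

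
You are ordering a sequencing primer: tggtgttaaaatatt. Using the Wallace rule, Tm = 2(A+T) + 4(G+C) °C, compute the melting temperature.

Base counts: G=3, A=5, C=0, T=7
A+T = 12, G+C = 3
Tm = 2(12) + 4(3) = 24 + 12 = 36°C

36°C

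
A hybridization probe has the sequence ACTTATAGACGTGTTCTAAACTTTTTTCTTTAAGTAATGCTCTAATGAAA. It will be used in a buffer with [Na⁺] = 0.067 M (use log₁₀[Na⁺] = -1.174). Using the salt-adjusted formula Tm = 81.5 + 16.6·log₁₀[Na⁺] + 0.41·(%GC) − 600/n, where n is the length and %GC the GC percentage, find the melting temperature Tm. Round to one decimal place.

60.7°C

Length n = 50. Scanning the sequence gives C=7, T=21, A=16, G=6.
G+C = 13, so %GC = 13/50 × 100 = 26%
Salt term: 16.6 × (-1.174) = -19.488
GC term: 0.41 × 26 = 10.66; length term: −600/50 = −12
Tm = 81.5 + (-19.488) + 10.66 − 12 = 60.672 → 60.7°C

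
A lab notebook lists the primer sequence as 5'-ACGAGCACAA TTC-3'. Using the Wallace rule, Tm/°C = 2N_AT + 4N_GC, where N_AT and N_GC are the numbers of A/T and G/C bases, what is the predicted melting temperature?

38°C

G=2, A=5, C=4, T=2
So N_AT = 7 and N_GC = 6.
Tm = 4·6 + 2·7 = 24 + 14 = 38°C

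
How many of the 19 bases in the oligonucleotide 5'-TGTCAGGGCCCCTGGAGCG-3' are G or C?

14

G=8, A=2, C=6, T=3
G+C = 8 + 6 = 14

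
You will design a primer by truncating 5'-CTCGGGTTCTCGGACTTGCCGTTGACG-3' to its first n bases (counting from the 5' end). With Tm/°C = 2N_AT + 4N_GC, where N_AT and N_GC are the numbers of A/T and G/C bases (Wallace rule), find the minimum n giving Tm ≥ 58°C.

n = 18

First 17 bases: CTCGGGTTCTCGGACTT → Tm = 54°C (< 58°C)
First 18 bases: CTCGGGTTCTCGGACTTG → Tm = 58°C (≥ 58°C)
Since every base adds ≥2°C, Tm only increases with n, so the threshold is first crossed at n = 18.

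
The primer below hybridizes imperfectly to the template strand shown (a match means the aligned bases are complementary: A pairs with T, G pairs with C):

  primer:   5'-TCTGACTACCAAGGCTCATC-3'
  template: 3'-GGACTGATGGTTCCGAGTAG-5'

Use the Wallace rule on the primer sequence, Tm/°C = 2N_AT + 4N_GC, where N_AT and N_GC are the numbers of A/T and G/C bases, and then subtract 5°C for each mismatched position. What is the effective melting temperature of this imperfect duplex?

Primer base counts: A=5, T=5, G=3, C=7 → A+T=10, G+C=10
Perfect-match Tm = 2(10) + 4(10) = 20 + 40 = 60°C
Mismatches (positions where the bases are not complementary): 1 (at position 1)
Effective Tm = 60 − 1×5 = 60 − 5 = 55°C

55°C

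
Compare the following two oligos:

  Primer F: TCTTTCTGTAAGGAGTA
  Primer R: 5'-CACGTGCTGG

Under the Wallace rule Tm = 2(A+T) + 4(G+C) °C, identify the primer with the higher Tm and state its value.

Primer F, 46°C

Primer F: A+T=11, G+C=6 → Tm = 2(11)+4(6) = 46°C
Primer R: A+T=3, G+C=7 → Tm = 2(3)+4(7) = 34°C
46°C vs 34°C → primer F is higher.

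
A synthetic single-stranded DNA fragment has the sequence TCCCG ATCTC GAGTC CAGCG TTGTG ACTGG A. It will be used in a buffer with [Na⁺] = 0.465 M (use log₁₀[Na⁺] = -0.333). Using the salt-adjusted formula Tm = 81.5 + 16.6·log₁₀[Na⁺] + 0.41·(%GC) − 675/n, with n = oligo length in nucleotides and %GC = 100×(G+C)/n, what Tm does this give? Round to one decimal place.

78.0°C

Length n = 31. Scanning the sequence gives C=9, T=8, A=5, G=9.
G+C = 18, so %GC = 18/31 × 100 = 58.065%
Salt term: 16.6 × (-0.333) = -5.528
GC term: 0.41 × 58.065 = 23.807; length term: −675/31 = −21.774
Tm = 81.5 + (-5.528) + 23.807 − 21.774 = 78.005 → 78.0°C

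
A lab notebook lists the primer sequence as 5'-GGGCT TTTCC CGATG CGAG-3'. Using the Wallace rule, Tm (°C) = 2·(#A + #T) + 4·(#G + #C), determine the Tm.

Counting bases: C=5, A=2, T=5, G=7
AT pairs contribute 7, GC pairs contribute 12.
Tm = 4·12 + 2·7 = 48 + 14 = 62°C

62°C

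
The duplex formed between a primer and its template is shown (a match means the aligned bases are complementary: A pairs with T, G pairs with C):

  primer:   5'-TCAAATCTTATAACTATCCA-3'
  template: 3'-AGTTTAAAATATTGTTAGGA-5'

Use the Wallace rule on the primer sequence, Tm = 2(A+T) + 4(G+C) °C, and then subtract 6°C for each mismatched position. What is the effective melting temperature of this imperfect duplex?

Primer base counts: A=8, T=7, G=0, C=5 → A+T=15, G+C=5
Perfect-match Tm = 2(15) + 4(5) = 30 + 20 = 50°C
Mismatches (positions where the bases are not complementary): 3 (at positions 7, 15, 20)
Effective Tm = 50 − 3×6 = 50 − 18 = 32°C

32°C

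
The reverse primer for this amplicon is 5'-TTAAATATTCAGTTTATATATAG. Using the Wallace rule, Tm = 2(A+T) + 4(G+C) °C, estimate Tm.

G=2, A=9, T=11, C=1
So N_AT = 20 and N_GC = 3.
Tm = 2(20) + 4(3) = 40 + 12 = 52°C

52°C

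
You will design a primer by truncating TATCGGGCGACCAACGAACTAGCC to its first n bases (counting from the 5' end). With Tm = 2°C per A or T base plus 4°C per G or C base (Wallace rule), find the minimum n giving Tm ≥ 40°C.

n = 12

First 11 bases: TATCGGGCGAC → Tm = 36°C (< 40°C)
First 12 bases: TATCGGGCGACC → Tm = 40°C (≥ 40°C)
Since every base adds ≥2°C, Tm only increases with n, so the threshold is first crossed at n = 12.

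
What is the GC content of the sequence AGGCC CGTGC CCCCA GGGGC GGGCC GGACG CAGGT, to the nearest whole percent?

83%

T=2, G=16, C=13, A=4
G+C = 16 + 13 = 29 out of 35 bases
%GC = 29/35 × 100 = 82.86% ≈ 83%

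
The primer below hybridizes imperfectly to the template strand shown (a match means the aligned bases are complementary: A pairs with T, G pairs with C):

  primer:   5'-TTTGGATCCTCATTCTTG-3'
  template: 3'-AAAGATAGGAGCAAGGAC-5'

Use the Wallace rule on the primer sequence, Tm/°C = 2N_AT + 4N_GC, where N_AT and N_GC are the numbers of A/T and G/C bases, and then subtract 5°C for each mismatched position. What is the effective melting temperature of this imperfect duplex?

30°C

Primer base counts: A=2, T=9, G=3, C=4 → A+T=11, G+C=7
Perfect-match Tm = 2(11) + 4(7) = 22 + 28 = 50°C
Mismatches (positions where the bases are not complementary): 4 (at positions 4, 5, 12, 16)
Effective Tm = 50 − 4×5 = 50 − 20 = 30°C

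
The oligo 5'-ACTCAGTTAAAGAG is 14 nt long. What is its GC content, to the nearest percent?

Base counts: C=2, A=6, G=3, T=3
G+C = 3 + 2 = 5 out of 14 bases
%GC = 5/14 × 100 = 35.71% ≈ 36%

36%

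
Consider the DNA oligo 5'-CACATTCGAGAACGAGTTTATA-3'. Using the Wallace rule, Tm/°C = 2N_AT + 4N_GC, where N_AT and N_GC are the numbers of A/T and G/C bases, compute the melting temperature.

60°C

C=4, G=4, A=8, T=6
A+T = 14, G+C = 8
Tm = 2(14) + 4(8) = 28 + 32 = 60°C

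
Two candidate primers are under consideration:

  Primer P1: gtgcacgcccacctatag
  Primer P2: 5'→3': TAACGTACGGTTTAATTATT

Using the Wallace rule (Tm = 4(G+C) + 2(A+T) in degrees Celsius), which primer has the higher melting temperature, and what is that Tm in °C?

Primer P1: A+T=7, G+C=11 → Tm = 2(7)+4(11) = 58°C
Primer P2: A+T=15, G+C=5 → Tm = 2(15)+4(5) = 50°C
58°C vs 50°C → primer P1 is higher.

Primer P1, 58°C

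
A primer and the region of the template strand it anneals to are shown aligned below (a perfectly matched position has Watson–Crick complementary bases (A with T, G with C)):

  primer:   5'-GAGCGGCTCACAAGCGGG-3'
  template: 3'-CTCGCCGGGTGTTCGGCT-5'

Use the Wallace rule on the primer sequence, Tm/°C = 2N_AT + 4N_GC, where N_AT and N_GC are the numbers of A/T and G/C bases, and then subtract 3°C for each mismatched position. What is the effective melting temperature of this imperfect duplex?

53°C

Primer base counts: A=4, T=1, G=8, C=5 → A+T=5, G+C=13
Perfect-match Tm = 2(5) + 4(13) = 10 + 52 = 62°C
Mismatches (positions where the bases are not complementary): 3 (at positions 8, 16, 18)
Effective Tm = 62 − 3×3 = 62 − 9 = 53°C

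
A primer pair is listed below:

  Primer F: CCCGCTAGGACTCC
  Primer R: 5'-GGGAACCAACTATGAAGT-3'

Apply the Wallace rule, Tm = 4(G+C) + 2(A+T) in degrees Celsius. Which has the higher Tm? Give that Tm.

Primer F: A+T=4, G+C=10 → Tm = 2(4)+4(10) = 48°C
Primer R: A+T=10, G+C=8 → Tm = 2(10)+4(8) = 52°C
48°C vs 52°C → primer R is higher.

Primer R, 52°C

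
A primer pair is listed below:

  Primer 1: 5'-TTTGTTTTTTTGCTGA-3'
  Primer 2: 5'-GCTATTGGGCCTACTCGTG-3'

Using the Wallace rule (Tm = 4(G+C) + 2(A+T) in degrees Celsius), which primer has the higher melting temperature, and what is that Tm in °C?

Primer 2, 60°C

Primer 1: A+T=12, G+C=4 → Tm = 2(12)+4(4) = 40°C
Primer 2: A+T=8, G+C=11 → Tm = 2(8)+4(11) = 60°C
40°C vs 60°C → primer 2 is higher.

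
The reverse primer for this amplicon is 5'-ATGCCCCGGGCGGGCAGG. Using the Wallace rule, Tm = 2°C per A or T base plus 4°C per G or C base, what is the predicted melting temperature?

A=2, G=9, C=6, T=1
AT pairs contribute 3, GC pairs contribute 15.
Tm = 2×3 + 4×15 = 66°C

66°C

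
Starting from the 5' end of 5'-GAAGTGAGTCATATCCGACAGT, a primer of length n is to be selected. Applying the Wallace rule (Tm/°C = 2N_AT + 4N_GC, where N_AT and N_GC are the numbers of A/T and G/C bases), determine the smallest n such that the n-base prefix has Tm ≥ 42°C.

n = 15

First 14 bases: GAAGTGAGTCATAT → Tm = 38°C (< 42°C)
First 15 bases: GAAGTGAGTCATATC → Tm = 42°C (≥ 42°C)
Each additional base adds 2°C (A/T) or 4°C (G/C), so Tm is non-decreasing in n; n = 15 is the first length to reach 42°C.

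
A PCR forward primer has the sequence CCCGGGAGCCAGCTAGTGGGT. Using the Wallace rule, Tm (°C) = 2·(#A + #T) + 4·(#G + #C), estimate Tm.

T=3, G=9, A=3, C=6
So N_AT = 6 and N_GC = 15.
Tm = 2×6 + 4×15 = 72°C

72°C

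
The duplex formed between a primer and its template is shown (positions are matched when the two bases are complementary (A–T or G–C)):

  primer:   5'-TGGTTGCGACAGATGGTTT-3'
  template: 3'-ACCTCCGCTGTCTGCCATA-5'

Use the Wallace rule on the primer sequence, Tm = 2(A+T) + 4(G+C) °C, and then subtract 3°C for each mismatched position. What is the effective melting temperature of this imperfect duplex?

44°C

Primer base counts: A=3, T=7, G=7, C=2 → A+T=10, G+C=9
Perfect-match Tm = 2(10) + 4(9) = 20 + 36 = 56°C
Mismatches (positions where the bases are not complementary): 4 (at positions 4, 5, 14, 18)
Effective Tm = 56 − 4×3 = 56 − 12 = 44°C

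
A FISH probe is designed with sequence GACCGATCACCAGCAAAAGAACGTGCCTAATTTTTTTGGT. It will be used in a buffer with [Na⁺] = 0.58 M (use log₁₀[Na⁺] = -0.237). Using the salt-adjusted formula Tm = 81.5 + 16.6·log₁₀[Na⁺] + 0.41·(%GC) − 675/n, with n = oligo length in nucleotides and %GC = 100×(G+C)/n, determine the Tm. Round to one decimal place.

78.1°C

Length n = 40. A=12, G=8, C=9, T=11
G+C = 17, so %GC = 17/40 × 100 = 42.5%
Salt term: 16.6 × (-0.237) = -3.934
GC term: 0.41 × 42.5 = 17.425; length term: −675/40 = −16.875
Tm = 81.5 + (-3.934) + 17.425 − 16.875 = 78.116 → 78.1°C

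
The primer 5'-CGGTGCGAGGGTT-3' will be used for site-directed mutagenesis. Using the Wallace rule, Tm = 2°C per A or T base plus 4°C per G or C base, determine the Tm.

44°C

Base counts: T=3, G=7, A=1, C=2
A+T = 4, G+C = 9
Tm = 4·9 + 2·4 = 36 + 8 = 44°C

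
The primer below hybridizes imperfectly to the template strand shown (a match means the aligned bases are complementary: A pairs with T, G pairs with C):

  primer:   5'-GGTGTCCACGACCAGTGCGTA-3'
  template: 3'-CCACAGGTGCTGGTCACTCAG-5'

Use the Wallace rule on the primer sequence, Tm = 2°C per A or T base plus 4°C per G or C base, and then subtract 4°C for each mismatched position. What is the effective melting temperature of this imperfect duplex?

60°C

Primer base counts: A=4, T=4, G=7, C=6 → A+T=8, G+C=13
Perfect-match Tm = 2(8) + 4(13) = 16 + 52 = 68°C
Mismatches (positions where the bases are not complementary): 2 (at positions 18, 21)
Effective Tm = 68 − 2×4 = 68 − 8 = 60°C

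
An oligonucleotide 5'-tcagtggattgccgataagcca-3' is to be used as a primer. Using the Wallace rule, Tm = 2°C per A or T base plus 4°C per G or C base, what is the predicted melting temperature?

66°C

G=6, C=5, T=5, A=6
So N_AT = 11 and N_GC = 11.
Tm = 2(11) + 4(11) = 22 + 44 = 66°C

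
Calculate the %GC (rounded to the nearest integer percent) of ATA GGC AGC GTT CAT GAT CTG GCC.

54%

Counting bases: G=7, A=5, T=6, C=6
G+C = 7 + 6 = 13 out of 24 bases
%GC = 13/24 × 100 = 54.17% ≈ 54%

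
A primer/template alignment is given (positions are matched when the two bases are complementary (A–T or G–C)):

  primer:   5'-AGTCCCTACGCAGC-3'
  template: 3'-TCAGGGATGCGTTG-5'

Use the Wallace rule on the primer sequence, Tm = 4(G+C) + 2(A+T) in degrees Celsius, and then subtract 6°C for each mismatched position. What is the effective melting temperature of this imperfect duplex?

40°C

Primer base counts: A=3, T=2, G=3, C=6 → A+T=5, G+C=9
Perfect-match Tm = 2(5) + 4(9) = 10 + 36 = 46°C
Mismatches (positions where the bases are not complementary): 1 (at position 13)
Effective Tm = 46 − 1×6 = 46 − 6 = 40°C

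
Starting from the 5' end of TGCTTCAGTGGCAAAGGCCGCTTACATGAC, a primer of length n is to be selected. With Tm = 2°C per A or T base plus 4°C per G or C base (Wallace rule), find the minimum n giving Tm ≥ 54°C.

First 17 bases: TGCTTCAGTGGCAAAGG → Tm = 52°C (< 54°C)
First 18 bases: TGCTTCAGTGGCAAAGGC → Tm = 56°C (≥ 54°C)
Since every base adds ≥2°C, Tm only increases with n, so the threshold is first crossed at n = 18.

n = 18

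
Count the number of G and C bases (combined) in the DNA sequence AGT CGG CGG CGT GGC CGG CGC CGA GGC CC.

Scanning the sequence gives G=14, A=2, C=11, T=2.
Total G or C: 14 + 11 = 25

25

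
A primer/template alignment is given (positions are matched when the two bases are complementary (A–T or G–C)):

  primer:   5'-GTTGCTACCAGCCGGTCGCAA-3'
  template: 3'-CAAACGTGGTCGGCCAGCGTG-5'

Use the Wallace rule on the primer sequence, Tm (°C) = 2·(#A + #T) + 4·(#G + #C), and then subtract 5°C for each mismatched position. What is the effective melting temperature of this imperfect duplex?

48°C

Primer base counts: A=4, T=4, G=6, C=7 → A+T=8, G+C=13
Perfect-match Tm = 2(8) + 4(13) = 16 + 52 = 68°C
Mismatches (positions where the bases are not complementary): 4 (at positions 4, 5, 6, 21)
Effective Tm = 68 − 4×5 = 68 − 20 = 48°C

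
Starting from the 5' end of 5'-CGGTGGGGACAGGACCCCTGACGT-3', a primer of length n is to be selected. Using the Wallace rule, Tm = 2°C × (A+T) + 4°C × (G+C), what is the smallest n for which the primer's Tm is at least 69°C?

First 19 bases: CGGTGGGGACAGGACCCCT → Tm = 66°C (< 69°C)
First 20 bases: CGGTGGGGACAGGACCCCTG → Tm = 70°C (≥ 69°C)
Since every base adds ≥2°C, Tm only increases with n, so the threshold is first crossed at n = 20.

n = 20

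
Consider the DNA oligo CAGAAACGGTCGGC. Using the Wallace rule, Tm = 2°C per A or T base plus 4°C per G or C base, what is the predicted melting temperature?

Counting bases: G=5, A=4, T=1, C=4
A+T = 5, G+C = 9
Tm = 4·9 + 2·5 = 36 + 10 = 46°C

46°C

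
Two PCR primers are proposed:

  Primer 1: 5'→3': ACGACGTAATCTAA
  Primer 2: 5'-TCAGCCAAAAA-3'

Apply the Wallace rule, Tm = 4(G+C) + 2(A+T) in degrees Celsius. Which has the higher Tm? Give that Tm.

Primer 1, 38°C

Primer 1: A+T=9, G+C=5 → Tm = 2(9)+4(5) = 38°C
Primer 2: A+T=7, G+C=4 → Tm = 2(7)+4(4) = 30°C
38°C vs 30°C → primer 1 is higher.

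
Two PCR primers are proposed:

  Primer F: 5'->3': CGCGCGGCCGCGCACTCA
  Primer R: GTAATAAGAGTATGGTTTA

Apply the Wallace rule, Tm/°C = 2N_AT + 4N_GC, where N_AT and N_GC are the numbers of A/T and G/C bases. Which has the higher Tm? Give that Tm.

Primer F, 66°C

Primer F: A+T=3, G+C=15 → Tm = 2(3)+4(15) = 66°C
Primer R: A+T=14, G+C=5 → Tm = 2(14)+4(5) = 48°C
66°C vs 48°C → primer F is higher.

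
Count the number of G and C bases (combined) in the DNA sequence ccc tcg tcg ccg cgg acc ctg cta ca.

19

Scanning the sequence gives G=6, C=13, T=4, A=3.
G+C = 6 + 13 = 19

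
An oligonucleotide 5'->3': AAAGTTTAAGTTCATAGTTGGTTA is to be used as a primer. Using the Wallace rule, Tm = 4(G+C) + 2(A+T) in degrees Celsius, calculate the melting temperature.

60°C

Counting bases: A=8, C=1, G=5, T=10
A+T = 18, G+C = 6
Tm = 2(18) + 4(6) = 36 + 24 = 60°C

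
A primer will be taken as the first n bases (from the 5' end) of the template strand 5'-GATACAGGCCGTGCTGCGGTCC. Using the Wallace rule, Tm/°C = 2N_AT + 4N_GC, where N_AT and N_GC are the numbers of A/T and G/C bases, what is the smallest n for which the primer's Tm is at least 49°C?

n = 16

First 15 bases: GATACAGGCCGTGCT → Tm = 48°C (< 49°C)
First 16 bases: GATACAGGCCGTGCTG → Tm = 52°C (≥ 49°C)
Each additional base adds 2°C (A/T) or 4°C (G/C), so Tm is non-decreasing in n; n = 16 is the first length to reach 49°C.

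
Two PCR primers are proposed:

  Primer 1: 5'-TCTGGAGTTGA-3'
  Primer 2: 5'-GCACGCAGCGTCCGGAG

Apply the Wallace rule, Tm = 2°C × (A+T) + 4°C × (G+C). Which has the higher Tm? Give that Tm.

Primer 1: A+T=6, G+C=5 → Tm = 2(6)+4(5) = 32°C
Primer 2: A+T=4, G+C=13 → Tm = 2(4)+4(13) = 60°C
32°C vs 60°C → primer 2 is higher.

Primer 2, 60°C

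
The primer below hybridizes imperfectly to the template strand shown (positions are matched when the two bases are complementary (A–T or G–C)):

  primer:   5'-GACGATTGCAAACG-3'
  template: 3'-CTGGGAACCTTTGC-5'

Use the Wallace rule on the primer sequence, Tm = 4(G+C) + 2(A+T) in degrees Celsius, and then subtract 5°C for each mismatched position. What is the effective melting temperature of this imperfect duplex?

Primer base counts: A=5, T=2, G=4, C=3 → A+T=7, G+C=7
Perfect-match Tm = 2(7) + 4(7) = 14 + 28 = 42°C
Mismatches (positions where the bases are not complementary): 3 (at positions 4, 5, 9)
Effective Tm = 42 − 3×5 = 42 − 15 = 27°C

27°C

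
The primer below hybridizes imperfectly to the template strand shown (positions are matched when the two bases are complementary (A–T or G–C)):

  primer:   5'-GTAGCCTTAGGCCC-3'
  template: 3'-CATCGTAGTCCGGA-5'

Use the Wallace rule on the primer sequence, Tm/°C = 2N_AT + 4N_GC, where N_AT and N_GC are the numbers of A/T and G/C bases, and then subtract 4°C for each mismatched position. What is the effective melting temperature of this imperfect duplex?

34°C

Primer base counts: A=2, T=3, G=4, C=5 → A+T=5, G+C=9
Perfect-match Tm = 2(5) + 4(9) = 10 + 36 = 46°C
Mismatches (positions where the bases are not complementary): 3 (at positions 6, 8, 14)
Effective Tm = 46 − 3×4 = 46 − 12 = 34°C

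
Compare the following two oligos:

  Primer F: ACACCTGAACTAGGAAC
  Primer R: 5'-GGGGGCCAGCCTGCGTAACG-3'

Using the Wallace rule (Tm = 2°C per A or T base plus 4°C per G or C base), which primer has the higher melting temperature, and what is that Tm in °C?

Primer R, 70°C

Primer F: A+T=9, G+C=8 → Tm = 2(9)+4(8) = 50°C
Primer R: A+T=5, G+C=15 → Tm = 2(5)+4(15) = 70°C
50°C vs 70°C → primer R is higher.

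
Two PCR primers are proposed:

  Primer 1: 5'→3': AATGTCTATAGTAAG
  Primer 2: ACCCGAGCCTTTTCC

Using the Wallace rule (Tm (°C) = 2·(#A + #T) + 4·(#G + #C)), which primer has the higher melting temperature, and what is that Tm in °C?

Primer 2, 48°C

Primer 1: A+T=11, G+C=4 → Tm = 2(11)+4(4) = 38°C
Primer 2: A+T=6, G+C=9 → Tm = 2(6)+4(9) = 48°C
38°C vs 48°C → primer 2 is higher.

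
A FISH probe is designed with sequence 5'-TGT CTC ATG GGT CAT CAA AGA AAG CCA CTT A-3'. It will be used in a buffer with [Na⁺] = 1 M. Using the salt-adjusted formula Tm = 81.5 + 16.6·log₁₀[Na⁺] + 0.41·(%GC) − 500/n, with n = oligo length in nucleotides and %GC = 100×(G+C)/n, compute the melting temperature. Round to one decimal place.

Length n = 31. Scanning the sequence gives A=10, G=6, T=8, C=7.
G+C = 13, so %GC = 13/31 × 100 = 41.935%
Salt term: 16.6 × (0) = 0
GC term: 0.41 × 41.935 = 17.193; length term: −500/31 = −16.129
Tm = 81.5 + (0) + 17.193 − 16.129 = 82.564 → 82.6°C

82.6°C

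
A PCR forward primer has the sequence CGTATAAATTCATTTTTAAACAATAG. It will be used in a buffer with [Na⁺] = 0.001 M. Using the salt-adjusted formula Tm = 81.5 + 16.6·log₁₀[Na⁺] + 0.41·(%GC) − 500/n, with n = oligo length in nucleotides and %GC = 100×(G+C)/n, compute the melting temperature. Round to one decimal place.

Length n = 26. Base counts: C=3, A=11, T=10, G=2
G+C = 5, so %GC = 5/26 × 100 = 19.231%
Salt term: 16.6 × (-3) = -49.8
GC term: 0.41 × 19.231 = 7.885; length term: −500/26 = −19.231
Tm = 81.5 + (-49.8) + 7.885 − 19.231 = 20.354 → 20.4°C

20.4°C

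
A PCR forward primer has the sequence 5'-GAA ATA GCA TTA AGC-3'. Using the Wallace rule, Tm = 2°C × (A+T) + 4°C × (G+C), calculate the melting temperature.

40°C

Scanning the sequence gives C=2, A=7, G=3, T=3.
AT pairs contribute 10, GC pairs contribute 5.
Tm = 2(10) + 4(5) = 20 + 20 = 40°C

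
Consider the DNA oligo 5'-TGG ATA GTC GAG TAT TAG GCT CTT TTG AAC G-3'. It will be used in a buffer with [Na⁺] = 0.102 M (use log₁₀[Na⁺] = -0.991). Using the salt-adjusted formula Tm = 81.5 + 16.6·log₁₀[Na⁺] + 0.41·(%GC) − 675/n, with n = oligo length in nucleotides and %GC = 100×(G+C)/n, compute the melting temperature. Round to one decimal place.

60.5°C

Length n = 31. A=7, T=11, C=4, G=9
G+C = 13, so %GC = 13/31 × 100 = 41.935%
Salt term: 16.6 × (-0.991) = -16.451
GC term: 0.41 × 41.935 = 17.193; length term: −675/31 = −21.774
Tm = 81.5 + (-16.451) + 17.193 − 21.774 = 60.468 → 60.5°C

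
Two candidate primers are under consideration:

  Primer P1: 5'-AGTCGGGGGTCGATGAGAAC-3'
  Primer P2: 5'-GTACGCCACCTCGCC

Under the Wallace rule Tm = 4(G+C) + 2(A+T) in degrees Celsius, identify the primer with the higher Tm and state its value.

Primer P1: A+T=8, G+C=12 → Tm = 2(8)+4(12) = 64°C
Primer P2: A+T=4, G+C=11 → Tm = 2(4)+4(11) = 52°C
64°C vs 52°C → primer P1 is higher.

Primer P1, 64°C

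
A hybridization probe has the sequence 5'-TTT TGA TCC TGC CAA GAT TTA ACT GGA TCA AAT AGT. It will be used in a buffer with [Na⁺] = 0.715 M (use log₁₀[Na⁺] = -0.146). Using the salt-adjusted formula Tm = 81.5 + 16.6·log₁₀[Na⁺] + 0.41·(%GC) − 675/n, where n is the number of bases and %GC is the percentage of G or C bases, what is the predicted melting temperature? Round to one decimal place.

Length n = 36. Scanning the sequence gives C=6, A=11, G=6, T=13.
G+C = 12, so %GC = 12/36 × 100 = 33.333%
Salt term: 16.6 × (-0.146) = -2.424
GC term: 0.41 × 33.333 = 13.667; length term: −675/36 = −18.75
Tm = 81.5 + (-2.424) + 13.667 − 18.75 = 73.993 → 74.0°C

74.0°C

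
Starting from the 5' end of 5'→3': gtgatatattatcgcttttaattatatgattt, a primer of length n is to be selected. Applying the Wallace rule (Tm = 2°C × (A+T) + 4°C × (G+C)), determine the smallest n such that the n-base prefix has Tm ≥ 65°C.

First 27 bases: GTGATATATTATCGCTTTTAATTATAT → Tm = 64°C (< 65°C)
First 28 bases: GTGATATATTATCGCTTTTAATTATATG → Tm = 68°C (≥ 65°C)
Since every base adds ≥2°C, Tm only increases with n, so the threshold is first crossed at n = 28.

n = 28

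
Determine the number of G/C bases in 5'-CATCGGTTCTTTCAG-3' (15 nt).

7

G=3, A=2, C=4, T=6
Total G or C: 3 + 4 = 7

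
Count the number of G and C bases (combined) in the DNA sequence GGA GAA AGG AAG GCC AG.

10

A=7, T=0, C=2, G=8
Total G or C: 8 + 2 = 10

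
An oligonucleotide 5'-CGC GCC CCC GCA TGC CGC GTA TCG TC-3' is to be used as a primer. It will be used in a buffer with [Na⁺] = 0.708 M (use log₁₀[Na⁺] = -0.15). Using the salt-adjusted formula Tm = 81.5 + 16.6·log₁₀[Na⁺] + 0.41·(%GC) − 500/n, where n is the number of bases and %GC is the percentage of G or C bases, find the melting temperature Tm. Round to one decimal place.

Length n = 26. Counting bases: A=2, C=13, T=4, G=7
G+C = 20, so %GC = 20/26 × 100 = 76.923%
Salt term: 16.6 × (-0.15) = -2.49
GC term: 0.41 × 76.923 = 31.538; length term: −500/26 = −19.231
Tm = 81.5 + (-2.49) + 31.538 − 19.231 = 91.317 → 91.3°C

91.3°C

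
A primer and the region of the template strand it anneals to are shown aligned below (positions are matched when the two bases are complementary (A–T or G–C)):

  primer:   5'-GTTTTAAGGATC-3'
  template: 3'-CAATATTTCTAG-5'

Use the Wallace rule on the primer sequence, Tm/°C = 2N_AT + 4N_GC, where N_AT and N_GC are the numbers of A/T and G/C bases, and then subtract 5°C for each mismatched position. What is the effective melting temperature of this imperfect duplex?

Primer base counts: A=3, T=5, G=3, C=1 → A+T=8, G+C=4
Perfect-match Tm = 2(8) + 4(4) = 16 + 16 = 32°C
Mismatches (positions where the bases are not complementary): 2 (at positions 4, 8)
Effective Tm = 32 − 2×5 = 32 − 10 = 22°C

22°C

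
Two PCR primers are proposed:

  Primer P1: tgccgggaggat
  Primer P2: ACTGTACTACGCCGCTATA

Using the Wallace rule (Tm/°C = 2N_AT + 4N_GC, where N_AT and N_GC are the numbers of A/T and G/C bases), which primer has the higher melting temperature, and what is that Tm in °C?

Primer P1: A+T=4, G+C=8 → Tm = 2(4)+4(8) = 40°C
Primer P2: A+T=10, G+C=9 → Tm = 2(10)+4(9) = 56°C
40°C vs 56°C → primer P2 is higher.

Primer P2, 56°C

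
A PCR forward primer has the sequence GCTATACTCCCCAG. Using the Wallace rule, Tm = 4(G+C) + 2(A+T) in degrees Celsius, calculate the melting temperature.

44°C

Scanning the sequence gives C=6, A=3, G=2, T=3.
AT pairs contribute 6, GC pairs contribute 8.
Tm = 4·8 + 2·6 = 32 + 12 = 44°C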